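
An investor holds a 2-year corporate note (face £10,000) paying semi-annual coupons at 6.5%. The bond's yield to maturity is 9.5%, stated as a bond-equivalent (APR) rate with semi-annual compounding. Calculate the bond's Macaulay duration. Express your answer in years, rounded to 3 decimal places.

Periodic yield y = 0.0475. Discount each cash flow and weight by its period:
  t   CF        PV=CF/(1+0.0475)^t    t·PV
  1       325.00       310.2625       310.2625
  2       325.00       296.1933       592.3867
  3       325.00       282.7621       848.2864
  4    10,325.00     8,575.7860    34,303.1439
  Σ                  9,465.0040    36,054.0795
Price P = Σ PV = 9,465.0040.
Macaulay duration = Σ(t·PV) / P = 36,054.0795 / 9,465.0040 = 3.80920 half-year periods.
In years: 3.80920 / 2 = 1.90460 years.

1.905 years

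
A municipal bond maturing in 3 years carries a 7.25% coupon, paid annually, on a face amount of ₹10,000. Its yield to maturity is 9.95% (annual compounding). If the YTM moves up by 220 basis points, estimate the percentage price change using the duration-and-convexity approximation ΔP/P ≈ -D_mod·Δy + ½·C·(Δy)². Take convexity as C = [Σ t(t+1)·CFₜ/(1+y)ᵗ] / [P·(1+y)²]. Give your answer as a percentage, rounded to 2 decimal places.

-5.37%

With y = 0.0995:
  t   CF        PV=CF/(1+0.0995)^t    t·PV        t(t+1)·PV
  1       725.00       659.3906       659.3906       1,318.7813
  2       725.00       599.7186     1,199.4373       3,598.3118
  3    10,725.00     8,068.8492    24,206.5476      96,826.1906
  Σ                  9,327.9585    26,065.3755     101,743.2836
P = 9,327.9585; D_Mac = 2.79433 yrs; D_mod = 2.54145 yrs; C = 9.02254.
Duration effect: -2.54145 × (+0.022) = -0.055912
Convexity effect: 0.5 × 9.02254 × (0.022)² = +0.0021835
ΔP/P ≈ -0.055912 + 0.0021835 = -0.053729 = -5.3729%.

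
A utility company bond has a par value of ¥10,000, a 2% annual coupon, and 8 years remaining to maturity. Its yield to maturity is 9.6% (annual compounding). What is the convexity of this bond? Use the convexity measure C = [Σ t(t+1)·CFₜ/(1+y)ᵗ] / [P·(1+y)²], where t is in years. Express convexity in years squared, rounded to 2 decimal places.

With y = 0.096:
  t   CF        PV=CF/(1+0.096)^t    t·PV        t(t+1)·PV
  1       200.00       182.4818       182.4818         364.9635
  2       200.00       166.4979       332.9959         998.9877
  3       200.00       151.9142       455.7426       1,822.9702
  4       200.00       138.6078       554.4313       2,772.1567
  5       200.00       126.4670       632.3350       3,794.0101
  6       200.00       115.3896       692.3376       4,846.3632
  7       200.00       105.2825       736.9774       5,895.8190
  8    10,200.00     4,899.0936    39,192.7489     352,734.7405
  Σ                  5,885.7344    42,780.0505     373,230.0109
P = 5,885.7344.
Convexity = Σ t(t+1)·PV / [P·(1+y)²] = 373,230.0109 / (5,885.7344 × 1.201216) = 52.79038.

52.79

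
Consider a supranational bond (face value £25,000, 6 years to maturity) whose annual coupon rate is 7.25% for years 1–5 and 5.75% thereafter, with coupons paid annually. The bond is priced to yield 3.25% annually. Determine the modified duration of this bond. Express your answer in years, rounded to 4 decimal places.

4.9976 years

Periodic yield y = 0.0325. First find Macaulay duration:
  t   CF        PV=CF/(1+0.0325)^t    t·PV
  1     1,812.50     1,755.4479     1,755.4479
  2     1,812.50     1,700.1917     3,400.3834
  3     1,812.50     1,646.6748     4,940.0243
  4     1,812.50     1,594.8424     6,379.3696
  5     1,812.50     1,544.6416     7,723.2078
  6    26,437.50    21,821.2700   130,927.6199
  Σ                 30,063.0684   155,126.0530
P = 30,063.0684; Macaulay duration = 155,126.0530 / 30,063.0684 = 5.16002 years.
Modified duration = D_Mac / (1 + y) = 5.16002 / 1.0325 = 4.99760 years.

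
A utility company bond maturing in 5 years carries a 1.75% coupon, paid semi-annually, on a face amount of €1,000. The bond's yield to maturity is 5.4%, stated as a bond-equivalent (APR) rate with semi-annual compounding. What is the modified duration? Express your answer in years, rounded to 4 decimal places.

Periodic yield y = 0.027. First find Macaulay duration:
  t   CF        PV=CF/(1+0.027)^t    t·PV
  1         8.75         8.5200         8.5200
  2         8.75         8.2960        16.5919
  3         8.75         8.0779        24.2336
  4         8.75         7.8655        31.4620
  5         8.75         7.6587        38.2936
  6         8.75         7.4574        44.7442
  7         8.75         7.2613        50.8292
  8         8.75         7.0704        56.5633
  9         8.75         6.8845        61.9607
  10    1,008.75       772.8214     7,728.2135
  Σ                    841.9130     8,061.4119
P = 841.9130; Macaulay duration = 8,061.4119 / 841.9130 = 9.57511 half-year periods = 4.78756 years.
Modified duration = D_Mac / (1 + y) = 4.78756 / 1.027 = 4.66169 years.

4.6617 years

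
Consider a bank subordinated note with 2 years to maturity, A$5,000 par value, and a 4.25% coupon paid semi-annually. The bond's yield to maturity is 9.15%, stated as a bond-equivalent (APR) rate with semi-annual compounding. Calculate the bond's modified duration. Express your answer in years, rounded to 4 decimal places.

1.8504 years

Periodic yield y = 0.04575. First find Macaulay duration:
  t   CF        PV=CF/(1+0.04575)^t    t·PV
  1       106.25       101.6017       101.6017
  2       106.25        97.1568       194.3136
  3       106.25        92.9063       278.7190
  4     5,106.25     4,269.6333    17,078.5334
  Σ                  4,561.2982    17,653.1677
P = 4,561.2982; Macaulay duration = 17,653.1677 / 4,561.2982 = 3.87021 half-year periods = 1.93510 years.
Modified duration = D_Mac / (1 + y) = 1.93510 / 1.04575 = 1.85045 years.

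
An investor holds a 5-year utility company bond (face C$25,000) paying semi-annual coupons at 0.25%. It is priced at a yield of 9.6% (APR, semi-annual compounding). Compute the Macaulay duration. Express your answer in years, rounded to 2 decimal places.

Periodic yield y = 0.048. Discount each cash flow and weight by its period:
  t   CF        PV=CF/(1+0.048)^t    t·PV
  1        31.25        29.8187        29.8187
  2        31.25        28.4530        56.9059
  3        31.25        27.1498        81.4493
  4        31.25        25.9063       103.6251
  5        31.25        24.7197       123.5986
  6        31.25        23.5875       141.5251
  7        31.25        22.5072       157.5502
  8        31.25        21.4763       171.8105
  9        31.25        20.4927       184.4340
  10   25,031.25    15,662.8111   156,628.1114
  Σ                 15,886.9222   157,678.8289
Price P = Σ PV = 15,886.9222.
Macaulay duration = Σ(t·PV) / P = 157,678.8289 / 15,886.9222 = 9.92507 half-year periods.
In years: 9.92507 / 2 = 4.96254 years.

4.96 years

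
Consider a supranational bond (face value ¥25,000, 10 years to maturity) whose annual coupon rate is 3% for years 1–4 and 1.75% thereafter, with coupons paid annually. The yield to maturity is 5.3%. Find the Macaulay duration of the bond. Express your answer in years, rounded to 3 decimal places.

Periodic yield y = 0.053. Discount each cash flow and weight by its year:
  t   CF        PV=CF/(1+0.053)^t    t·PV
  1       750.00       712.2507       712.2507
  2       750.00       676.4014     1,352.8029
  3       750.00       642.3565     1,927.0696
  4       750.00       610.0252     2,440.1008
  5       437.50       337.9374     1,689.6868
  6       437.50       320.9282     1,925.5690
  7       437.50       304.7751     2,133.4256
  8       437.50       289.4350     2,315.4802
  9       437.50       274.8671     2,473.8037
  10   25,437.50    15,177.1671   151,771.6706
  Σ                 19,346.1437   168,741.8599
Price P = Σ PV = 19,346.1437.
Macaulay duration = Σ(t·PV) / P = 168,741.8599 / 19,346.1437 = 8.72225 years.

8.722 years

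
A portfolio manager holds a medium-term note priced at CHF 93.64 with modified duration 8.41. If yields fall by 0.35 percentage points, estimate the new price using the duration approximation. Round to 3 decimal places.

CHF 96.396

Duration approximation: ΔP/P ≈ -D_mod · Δy = -8.41 × (-0.0035) = +0.029435.
New price ≈ 93.64 × (1 + 0.029435) = 96.3962934.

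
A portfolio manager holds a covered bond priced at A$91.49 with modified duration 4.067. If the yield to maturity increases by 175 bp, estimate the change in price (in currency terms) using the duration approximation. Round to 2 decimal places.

Duration approximation: ΔP/P ≈ -D_mod · Δy = -4.067 × (+0.0175) = -0.0711725.
ΔP ≈ 91.49 × (-0.0711725) = -6.511572025.

-A$6.51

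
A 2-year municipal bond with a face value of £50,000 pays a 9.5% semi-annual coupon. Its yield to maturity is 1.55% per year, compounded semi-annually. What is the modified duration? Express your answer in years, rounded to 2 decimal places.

1.86 years

Periodic yield y = 0.00775. First find Macaulay duration:
  t   CF        PV=CF/(1+0.00775)^t    t·PV
  1     2,375.00     2,356.7353     2,356.7353
  2     2,375.00     2,338.6111     4,677.2221
  3     2,375.00     2,320.6262     6,961.8786
  4    52,375.00    50,782.3517   203,129.4067
  Σ                 57,798.3243   217,125.2428
P = 57,798.3243; Macaulay duration = 217,125.2428 / 57,798.3243 = 3.75660 half-year periods = 1.87830 years.
Modified duration = D_Mac / (1 + y) = 1.87830 / 1.00775 = 1.86386 years.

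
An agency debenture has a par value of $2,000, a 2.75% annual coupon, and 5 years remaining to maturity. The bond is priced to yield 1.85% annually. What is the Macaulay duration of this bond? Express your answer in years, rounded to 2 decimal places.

Periodic yield y = 0.0185. Discount each cash flow and weight by its year:
  t   CF        PV=CF/(1+0.0185)^t    t·PV
  1        55.00        54.0010        54.0010
  2        55.00        53.0201       106.0402
  3        55.00        52.0571       156.1712
  4        55.00        51.1115       204.4460
  5     2,055.00     1,875.0233     9,375.1163
  Σ                  2,085.2129     9,895.7746
Price P = Σ PV = 2,085.2129.
Macaulay duration = Σ(t·PV) / P = 9,895.7746 / 2,085.2129 = 4.74569 years.

4.75 years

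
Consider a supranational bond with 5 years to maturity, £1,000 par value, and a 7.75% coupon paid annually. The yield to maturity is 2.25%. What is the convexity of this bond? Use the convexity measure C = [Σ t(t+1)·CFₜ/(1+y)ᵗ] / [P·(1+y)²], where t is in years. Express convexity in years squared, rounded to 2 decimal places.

With y = 0.0225:
  t   CF        PV=CF/(1+0.0225)^t    t·PV        t(t+1)·PV
  1        77.50        75.7946        75.7946         151.5892
  2        77.50        74.1268       148.2535         444.7606
  3        77.50        72.4956       217.4869         869.9474
  4        77.50        70.9004       283.6014       1,418.0072
  5     1,077.50       964.0525     4,820.2626      28,921.5757
  Σ                  1,257.3699     5,545.3991      31,805.8801
P = 1,257.3699.
Convexity = Σ t(t+1)·PV / [P·(1+y)²] = 31,805.8801 / (1,257.3699 × 1.045506) = 24.19456.

24.19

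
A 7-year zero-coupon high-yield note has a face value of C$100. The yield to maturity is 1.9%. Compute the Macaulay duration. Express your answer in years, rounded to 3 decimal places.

7.000 years

A zero-coupon bond has a single cash flow at maturity, so its Macaulay duration equals its maturity: 7 years.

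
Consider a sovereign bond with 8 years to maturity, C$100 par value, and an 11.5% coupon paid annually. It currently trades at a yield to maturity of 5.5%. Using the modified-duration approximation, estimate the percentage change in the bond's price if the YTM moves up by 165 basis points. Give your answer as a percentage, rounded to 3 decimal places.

-9.391%

Periodic yield y = 0.055. Modified duration first:
  t   CF        PV=CF/(1+0.055)^t    t·PV
  1        11.50        10.9005        10.9005
  2        11.50        10.3322        20.6644
  3        11.50         9.7936        29.3807
  4        11.50         9.2830        37.1320
  5        11.50         8.7990        43.9952
  6        11.50         8.3403        50.0420
  7        11.50         7.9055        55.3387
  8       111.50        72.6533       581.2262
  Σ                    138.0074       828.6796
P = 138.0074; D_Mac = 6.00460 yrs; D_mod = 6.00460/(1+0.055) = 5.69157 yrs.
ΔP/P ≈ -D_mod · Δy = -5.69157 × (+0.0165) = -0.093911 = -9.3911%.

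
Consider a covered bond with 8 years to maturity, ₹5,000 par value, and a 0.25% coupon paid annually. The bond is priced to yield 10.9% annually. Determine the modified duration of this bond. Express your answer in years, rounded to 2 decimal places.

7.11 years

Periodic yield y = 0.109. First find Macaulay duration:
  t   CF        PV=CF/(1+0.109)^t    t·PV
  1        12.50        11.2714        11.2714
  2        12.50        10.1636        20.3272
  3        12.50         9.1646        27.4939
  4        12.50         8.2639        33.0555
  5        12.50         7.4516        37.2582
  6        12.50         6.7192        40.3155
  7        12.50         6.0588        42.4119
  8     5,012.50     2,190.7964    17,526.3711
  Σ                  2,249.8896    17,738.5047
P = 2,249.8896; Macaulay duration = 17,738.5047 / 2,249.8896 = 7.88417 years.
Modified duration = D_Mac / (1 + y) = 7.88417 / 1.109 = 7.10926 years.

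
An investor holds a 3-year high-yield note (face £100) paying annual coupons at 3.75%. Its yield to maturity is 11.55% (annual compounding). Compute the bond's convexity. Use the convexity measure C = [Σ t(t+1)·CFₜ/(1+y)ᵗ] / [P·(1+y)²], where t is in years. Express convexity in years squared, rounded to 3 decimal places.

9.131

With y = 0.1155:
  t   CF        PV=CF/(1+0.1155)^t    t·PV        t(t+1)·PV
  1         3.75         3.3617         3.3617           6.7234
  2         3.75         3.0136         6.0273          18.0819
  3       103.75        74.7445       224.2336         896.9343
  Σ                     81.1199       233.6226         921.7396
P = 81.1199.
Convexity = Σ t(t+1)·PV / [P·(1+y)²] = 921.7396 / (81.1199 × 1.244340) = 9.13149.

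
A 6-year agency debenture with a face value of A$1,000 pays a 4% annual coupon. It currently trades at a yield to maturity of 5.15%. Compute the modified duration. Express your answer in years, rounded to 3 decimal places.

Periodic yield y = 0.0515. First find Macaulay duration:
  t   CF        PV=CF/(1+0.0515)^t    t·PV
  1        40.00        38.0409        38.0409
  2        40.00        36.1777        72.3555
  3        40.00        34.4058       103.2175
  4        40.00        32.7207       130.8829
  5        40.00        31.1181       155.5907
  6     1,040.00       769.4452     4,616.6710
  Σ                    941.9085     5,116.7585
P = 941.9085; Macaulay duration = 5,116.7585 / 941.9085 = 5.43233 years.
Modified duration = D_Mac / (1 + y) = 5.43233 / 1.0515 = 5.16627 years.

5.166 years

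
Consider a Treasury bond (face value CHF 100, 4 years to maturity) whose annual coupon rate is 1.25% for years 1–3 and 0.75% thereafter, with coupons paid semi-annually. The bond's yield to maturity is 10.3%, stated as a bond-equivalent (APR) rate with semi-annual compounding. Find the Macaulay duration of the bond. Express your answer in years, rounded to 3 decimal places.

3.894 years

Periodic yield y = 0.0515. Discount each cash flow and weight by its period:
  t   CF        PV=CF/(1+0.0515)^t    t·PV
  1        0.625         0.5944         0.5944
  2        0.625         0.5653         1.1306
  3        0.625         0.5376         1.6128
  4        0.625         0.5113         2.0450
  5        0.625         0.4862         2.4311
  6        0.625         0.4624         2.7744
  7        0.375         0.2639         1.8470
  8      100.375        67.1663       537.3303
  Σ                     70.5873       549.7656
Price P = Σ PV = 70.5873.
Macaulay duration = Σ(t·PV) / P = 549.7656 / 70.5873 = 7.78845 half-year periods.
In years: 7.78845 / 2 = 3.89423 years.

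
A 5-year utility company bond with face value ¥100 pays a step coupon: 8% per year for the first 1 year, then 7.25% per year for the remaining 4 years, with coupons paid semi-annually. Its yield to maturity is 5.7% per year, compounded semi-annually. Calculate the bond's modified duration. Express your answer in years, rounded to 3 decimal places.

Periodic yield y = 0.0285. First find Macaulay duration:
  t   CF        PV=CF/(1+0.0285)^t    t·PV
  1        4.000         3.8892         3.8892
  2        4.000         3.7814         7.5628
  3        3.625         3.3319         9.9958
  4        3.625         3.2396        12.9584
  5        3.625         3.1498        15.7491
  6        3.625         3.0625        18.3753
  7        3.625         2.9777        20.8438
  8        3.625         2.8952        23.1613
  9        3.625         2.8149        25.3345
  10     103.625        78.2387       782.3869
  Σ                    107.3809       920.2570
P = 107.3809; Macaulay duration = 920.2570 / 107.3809 = 8.57002 half-year periods = 4.28501 years.
Modified duration = D_Mac / (1 + y) = 4.28501 / 1.0285 = 4.16627 years.

4.166 years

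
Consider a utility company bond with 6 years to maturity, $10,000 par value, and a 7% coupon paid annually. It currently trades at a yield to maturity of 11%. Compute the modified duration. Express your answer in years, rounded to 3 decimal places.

4.505 years

Periodic yield y = 0.11. First find Macaulay duration:
  t   CF        PV=CF/(1+0.11)^t    t·PV
  1       700.00       630.6306       630.6306
  2       700.00       568.1357     1,136.2714
  3       700.00       511.8340     1,535.5019
  4       700.00       461.1117     1,844.4467
  5       700.00       415.4159     2,077.0796
  6    10,700.00     5,720.6569    34,323.9417
  Σ                  8,307.7849    41,547.8720
P = 8,307.7849; Macaulay duration = 41,547.8720 / 8,307.7849 = 5.00108 years.
Modified duration = D_Mac / (1 + y) = 5.00108 / 1.11 = 4.50547 years.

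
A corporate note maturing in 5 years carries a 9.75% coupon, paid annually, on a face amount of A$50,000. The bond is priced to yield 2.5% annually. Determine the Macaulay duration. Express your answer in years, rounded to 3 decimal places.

Periodic yield y = 0.025. Discount each cash flow and weight by its year:
  t   CF        PV=CF/(1+0.025)^t    t·PV
  1     4,875.00     4,756.0976     4,756.0976
  2     4,875.00     4,640.0952     9,280.1904
  3     4,875.00     4,526.9221    13,580.7664
  4     4,875.00     4,416.5094    17,666.0376
  5    54,875.00    48,501.5040   242,507.5202
  Σ                 66,841.1283   287,790.6120
Price P = Σ PV = 66,841.1283.
Macaulay duration = Σ(t·PV) / P = 287,790.6120 / 66,841.1283 = 4.30559 years.

4.306 years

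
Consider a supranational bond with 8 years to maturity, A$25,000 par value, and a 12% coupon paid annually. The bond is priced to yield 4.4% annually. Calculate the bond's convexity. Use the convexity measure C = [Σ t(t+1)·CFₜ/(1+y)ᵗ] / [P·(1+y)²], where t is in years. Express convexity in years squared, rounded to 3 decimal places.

44.603

With y = 0.044:
  t   CF        PV=CF/(1+0.044)^t    t·PV        t(t+1)·PV
  1     3,000.00     2,873.5632     2,873.5632       5,747.1264
  2     3,000.00     2,752.4552     5,504.9104      16,514.7311
  3     3,000.00     2,636.4513     7,909.3540      31,637.4160
  4     3,000.00     2,525.3365    10,101.3461      50,506.7305
  5     3,000.00     2,418.9047    12,094.5236      72,567.1415
  6     3,000.00     2,316.9585    13,901.7512      97,312.2587
  7     3,000.00     2,219.3089    15,535.1626     124,281.3011
  8    28,000.00    19,840.5653   158,724.5224   1,428,520.7017
  Σ                 37,583.5438   226,645.1336   1,827,087.4071
P = 37,583.5438.
Convexity = Σ t(t+1)·PV / [P·(1+y)²] = 1,827,087.4071 / (37,583.5438 × 1.089936) = 44.60264.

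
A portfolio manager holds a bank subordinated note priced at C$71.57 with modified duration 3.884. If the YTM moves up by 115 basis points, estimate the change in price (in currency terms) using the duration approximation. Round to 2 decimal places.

-C$3.20

Duration approximation: ΔP/P ≈ -D_mod · Δy = -3.884 × (+0.0115) = -0.044666.
ΔP ≈ 71.57 × (-0.044666) = -3.19674562.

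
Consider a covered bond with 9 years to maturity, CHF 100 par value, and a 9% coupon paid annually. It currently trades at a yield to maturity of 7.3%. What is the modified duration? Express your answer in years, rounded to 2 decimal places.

Periodic yield y = 0.073. First find Macaulay duration:
  t   CF        PV=CF/(1+0.073)^t    t·PV
  1         9.00         8.3877         8.3877
  2         9.00         7.8171        15.6341
  3         9.00         7.2852        21.8557
  4         9.00         6.7896        27.1584
  5         9.00         6.3277        31.6384
  6         9.00         5.8972        35.3831
  7         9.00         5.4960        38.4718
  8         9.00         5.1221        40.9765
  9       109.00        57.8135       520.3212
  Σ                    110.9359       739.8268
P = 110.9359; Macaulay duration = 739.8268 / 110.9359 = 6.66896 years.
Modified duration = D_Mac / (1 + y) = 6.66896 / 1.073 = 6.21524 years.

6.22 years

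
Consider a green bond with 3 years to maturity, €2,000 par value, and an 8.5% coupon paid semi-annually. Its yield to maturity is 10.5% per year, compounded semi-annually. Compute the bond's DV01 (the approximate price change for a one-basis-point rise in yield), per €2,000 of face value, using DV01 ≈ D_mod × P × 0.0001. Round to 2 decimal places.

€0.49

Periodic yield y = 0.0525.
  t   CF        PV=CF/(1+0.0525)^t    t·PV
  1        85.00        80.7601        80.7601
  2        85.00        76.7317       153.4634
  3        85.00        72.9042       218.7126
  4        85.00        69.2677       277.0706
  5        85.00        65.8125       329.0625
  6     2,085.00     1,533.8166     9,202.8996
  Σ                  1,899.2927    10,261.9688
P = 1,899.2927; D_Mac = 5.40305 half-year periods = 2.70152 yrs; D_mod = 2.56677 yrs.
DV01 ≈ 2.56677 × 1,899.2927 × 0.0001 = 0.487504.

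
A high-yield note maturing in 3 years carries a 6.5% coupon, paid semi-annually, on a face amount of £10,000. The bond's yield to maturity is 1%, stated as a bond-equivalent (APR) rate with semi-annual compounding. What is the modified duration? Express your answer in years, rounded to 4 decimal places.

2.7788 years

Periodic yield y = 0.005. First find Macaulay duration:
  t   CF        PV=CF/(1+0.005)^t    t·PV
  1       325.00       323.3831       323.3831
  2       325.00       321.7742       643.5484
  3       325.00       320.1733       960.5200
  4       325.00       318.5804     1,274.3218
  5       325.00       316.9955     1,584.9773
  6    10,325.00    10,020.5992    60,123.5949
  Σ                 11,621.5057    64,910.3456
P = 11,621.5057; Macaulay duration = 64,910.3456 / 11,621.5057 = 5.58536 half-year periods = 2.79268 years.
Modified duration = D_Mac / (1 + y) = 2.79268 / 1.005 = 2.77879 years.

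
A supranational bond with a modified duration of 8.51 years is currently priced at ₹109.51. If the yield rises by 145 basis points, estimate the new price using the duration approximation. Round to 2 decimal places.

Duration approximation: ΔP/P ≈ -D_mod · Δy = -8.51 × (+0.0145) = -0.123395.
New price ≈ 109.51 × (1 - 0.123395) = 95.99701355.

₹96.00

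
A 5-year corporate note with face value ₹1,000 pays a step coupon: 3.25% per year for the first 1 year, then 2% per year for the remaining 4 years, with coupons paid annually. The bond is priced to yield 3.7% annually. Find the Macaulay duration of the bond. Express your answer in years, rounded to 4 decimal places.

Periodic yield y = 0.037. Discount each cash flow and weight by its year:
  t   CF        PV=CF/(1+0.037)^t    t·PV
  1        32.50        31.3404        31.3404
  2        20.00        18.5983        37.1965
  3        20.00        17.9347        53.8041
  4        20.00        17.2948        69.1791
  5     1,020.00       850.5628     4,252.8141
  Σ                    935.7309     4,444.3342
Price P = Σ PV = 935.7309.
Macaulay duration = Σ(t·PV) / P = 4,444.3342 / 935.7309 = 4.74959 years.

4.7496 years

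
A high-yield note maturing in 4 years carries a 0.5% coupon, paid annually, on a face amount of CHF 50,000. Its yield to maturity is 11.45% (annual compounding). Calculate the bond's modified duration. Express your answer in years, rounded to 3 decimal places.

3.555 years

Periodic yield y = 0.1145. First find Macaulay duration:
  t   CF        PV=CF/(1+0.1145)^t    t·PV
  1       250.00       224.3158       224.3158
  2       250.00       201.2704       402.5408
  3       250.00       180.5925       541.7776
  4    50,250.00    32,569.8512   130,279.4049
  Σ                 33,176.0300   131,448.0391
P = 33,176.0300; Macaulay duration = 131,448.0391 / 33,176.0300 = 3.96214 years.
Modified duration = D_Mac / (1 + y) = 3.96214 / 1.1145 = 3.55508 years.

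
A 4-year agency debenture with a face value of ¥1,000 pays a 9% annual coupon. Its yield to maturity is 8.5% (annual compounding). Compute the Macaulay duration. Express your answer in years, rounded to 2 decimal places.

Periodic yield y = 0.085. Discount each cash flow and weight by its year:
  t   CF        PV=CF/(1+0.085)^t    t·PV
  1        90.00        82.9493        82.9493
  2        90.00        76.4510       152.9020
  3        90.00        70.4617       211.3852
  4     1,090.00       786.5160     3,146.0639
  Σ                  1,016.3780     3,593.3003
Price P = Σ PV = 1,016.3780.
Macaulay duration = Σ(t·PV) / P = 3,593.3003 / 1,016.3780 = 3.53540 years.

3.54 years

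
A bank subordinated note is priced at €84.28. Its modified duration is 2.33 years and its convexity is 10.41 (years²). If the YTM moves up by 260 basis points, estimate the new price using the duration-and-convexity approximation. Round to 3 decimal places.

€79.471

Duration effect: -D_mod·Δy = -2.33 × (+0.026) = -0.060580
Convexity effect: ½·C·(Δy)² = 0.5 × 10.41 × (0.026)² = +0.00351858
ΔP/P ≈ -0.060580 + 0.00351858 = -0.05706142
New price ≈ 84.28 × (1 - 0.05706142) = 79.4708635224.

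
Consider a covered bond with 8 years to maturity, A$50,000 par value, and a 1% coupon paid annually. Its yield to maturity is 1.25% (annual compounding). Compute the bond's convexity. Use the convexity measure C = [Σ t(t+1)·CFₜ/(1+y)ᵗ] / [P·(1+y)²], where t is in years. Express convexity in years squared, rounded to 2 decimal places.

67.02

With y = 0.0125:
  t   CF        PV=CF/(1+0.0125)^t    t·PV        t(t+1)·PV
  1       500.00       493.8272       493.8272         987.6543
  2       500.00       487.7305       975.4611       2,926.3832
  3       500.00       481.7092     1,445.1275       5,780.5100
  4       500.00       475.7621     1,903.0486       9,515.2428
  5       500.00       469.8885     2,349.4427      14,096.6559
  6       500.00       464.0874     2,784.5246      19,491.6724
  7       500.00       458.3580     3,208.5057      25,668.0460
  8    50,500.00    45,722.6215   365,780.9723   3,292,028.7508
  Σ                 49,053.9845   378,940.9096   3,370,494.9153
P = 49,053.9845.
Convexity = Σ t(t+1)·PV / [P·(1+y)²] = 3,370,494.9153 / (49,053.9845 × 1.025156) = 67.02384.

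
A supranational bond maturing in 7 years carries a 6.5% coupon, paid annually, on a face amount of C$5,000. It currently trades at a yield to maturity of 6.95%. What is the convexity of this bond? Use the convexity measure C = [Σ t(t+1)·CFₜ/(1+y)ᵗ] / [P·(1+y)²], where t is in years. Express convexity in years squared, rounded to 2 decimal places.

With y = 0.0695:
  t   CF        PV=CF/(1+0.0695)^t    t·PV        t(t+1)·PV
  1       325.00       303.8803       303.8803         607.7606
  2       325.00       284.1331       568.2661       1,704.7984
  3       325.00       265.6691       797.0072       3,188.0288
  4       325.00       248.4049       993.6197       4,968.0985
  5       325.00       232.2627     1,161.3134       6,967.8801
  6       325.00       217.1694     1,303.0164       9,121.1147
  7     5,325.00     3,327.0099    23,289.0691     186,312.5529
  Σ                  4,878.5293    28,416.1722     212,870.2342
P = 4,878.5293.
Convexity = Σ t(t+1)·PV / [P·(1+y)²] = 212,870.2342 / (4,878.5293 × 1.143830) = 38.14736.

38.15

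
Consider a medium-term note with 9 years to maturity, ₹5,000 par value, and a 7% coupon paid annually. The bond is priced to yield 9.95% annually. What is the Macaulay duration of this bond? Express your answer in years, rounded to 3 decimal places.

Periodic yield y = 0.0995. Discount each cash flow and weight by its year:
  t   CF        PV=CF/(1+0.0995)^t    t·PV
  1       350.00       318.3265       318.3265
  2       350.00       289.5193       579.0387
  3       350.00       263.3191       789.9573
  4       350.00       239.4898       957.9594
  5       350.00       217.8171     1,089.0853
  6       350.00       198.1055     1,188.6333
  7       350.00       180.1779     1,261.2450
  8       350.00       163.8725     1,310.9803
  9     5,350.00     2,278.2253    20,504.0281
  Σ                  4,148.8531    27,999.2538
Price P = Σ PV = 4,148.8531.
Macaulay duration = Σ(t·PV) / P = 27,999.2538 / 4,148.8531 = 6.74867 years.

6.749 years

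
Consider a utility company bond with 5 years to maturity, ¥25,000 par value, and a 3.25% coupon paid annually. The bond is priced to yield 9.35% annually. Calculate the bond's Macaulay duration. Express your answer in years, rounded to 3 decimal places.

4.643 years

Periodic yield y = 0.0935. Discount each cash flow and weight by its year:
  t   CF        PV=CF/(1+0.0935)^t    t·PV
  1       812.50       743.0270       743.0270
  2       812.50       679.4943     1,358.9885
  3       812.50       621.3939     1,864.1818
  4       812.50       568.2615     2,273.0459
  5    25,812.50    16,509.5841    82,547.9204
  Σ                 19,121.7607    88,787.1636
Price P = Σ PV = 19,121.7607.
Macaulay duration = Σ(t·PV) / P = 88,787.1636 / 19,121.7607 = 4.64325 years.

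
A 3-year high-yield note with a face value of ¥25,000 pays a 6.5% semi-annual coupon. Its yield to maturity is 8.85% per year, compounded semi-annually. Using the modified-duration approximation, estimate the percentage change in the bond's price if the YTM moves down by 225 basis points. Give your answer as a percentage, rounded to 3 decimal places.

+5.958%

Periodic yield y = 0.04425. Modified duration first:
  t   CF        PV=CF/(1+0.04425)^t    t·PV
  1       812.50       778.0704       778.0704
  2       812.50       745.0997     1,490.1994
  3       812.50       713.5262     2,140.5786
  4       812.50       683.2906     2,733.1623
  5       812.50       654.3362     3,271.6810
  6    25,812.50    19,906.8785   119,441.2709
  Σ                 23,481.2016   129,854.9626
P = 23,481.2016; D_Mac = 5.53017 half-year periods = 2.76508 yrs; D_mod = 2.76508/(1+0.04425) = 2.64791 yrs.
ΔP/P ≈ -D_mod · Δy = -2.64791 × (-0.0225) = +0.059578 = +5.9578%.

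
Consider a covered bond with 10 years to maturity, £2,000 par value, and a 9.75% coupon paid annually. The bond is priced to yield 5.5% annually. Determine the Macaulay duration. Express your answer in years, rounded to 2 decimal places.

7.25 years

Periodic yield y = 0.055. Discount each cash flow and weight by its year:
  t   CF        PV=CF/(1+0.055)^t    t·PV
  1       195.00       184.8341       184.8341
  2       195.00       175.1982       350.3964
  3       195.00       166.0647       498.1940
  4       195.00       157.4073       629.6291
  5       195.00       149.2012       746.0060
  6       195.00       141.4229       848.5376
  7       195.00       134.0502       938.3512
  8       195.00       127.0618     1,016.4942
  9       195.00       120.4377     1,083.9394
  10    2,195.00     1,285.0201    12,850.2012
  Σ                  2,640.6982    19,146.5833
Price P = Σ PV = 2,640.6982.
Macaulay duration = Σ(t·PV) / P = 19,146.5833 / 2,640.6982 = 7.25058 years.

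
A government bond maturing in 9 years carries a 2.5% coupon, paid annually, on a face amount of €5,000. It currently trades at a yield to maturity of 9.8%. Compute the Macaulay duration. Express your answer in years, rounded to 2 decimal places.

7.84 years

Periodic yield y = 0.098. Discount each cash flow and weight by its year:
  t   CF        PV=CF/(1+0.098)^t    t·PV
  1       125.00       113.8434       113.8434
  2       125.00       103.6825       207.3649
  3       125.00        94.4285       283.2854
  4       125.00        86.0004       344.0017
  5       125.00        78.3246       391.6231
  6       125.00        71.3339       428.0034
  7       125.00        64.9671       454.7699
  8       125.00        59.1686       473.3488
  9     5,125.00     2,209.3922    19,884.5294
  Σ                  2,881.1411    22,580.7701
Price P = Σ PV = 2,881.1411.
Macaulay duration = Σ(t·PV) / P = 22,580.7701 / 2,881.1411 = 7.83744 years.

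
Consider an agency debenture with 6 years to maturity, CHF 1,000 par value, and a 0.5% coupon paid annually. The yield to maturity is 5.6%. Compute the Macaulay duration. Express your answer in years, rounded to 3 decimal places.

5.911 years

Periodic yield y = 0.056. Discount each cash flow and weight by its year:
  t   CF        PV=CF/(1+0.056)^t    t·PV
  1         5.00         4.7348         4.7348
  2         5.00         4.4838         8.9675
  3         5.00         4.2460        12.7379
  4         5.00         4.0208        16.0833
  5         5.00         3.8076        19.0380
  6     1,005.00       724.7405     4,348.4432
  Σ                    746.0335     4,410.0048
Price P = Σ PV = 746.0335.
Macaulay duration = Σ(t·PV) / P = 4,410.0048 / 746.0335 = 5.91127 years.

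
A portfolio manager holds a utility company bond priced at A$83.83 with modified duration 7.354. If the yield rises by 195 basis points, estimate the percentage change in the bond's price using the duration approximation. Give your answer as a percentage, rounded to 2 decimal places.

-14.34%

Duration approximation: ΔP/P ≈ -D_mod · Δy = -7.354 × (+0.0195) = -0.143403.
As a percentage: -14.3403%.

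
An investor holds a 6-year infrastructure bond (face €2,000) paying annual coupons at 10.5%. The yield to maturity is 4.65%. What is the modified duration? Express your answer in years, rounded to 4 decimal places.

Periodic yield y = 0.0465. First find Macaulay duration:
  t   CF        PV=CF/(1+0.0465)^t    t·PV
  1       210.00       200.6689       200.6689
  2       210.00       191.7524       383.5048
  3       210.00       183.2321       549.6963
  4       210.00       175.0904       700.3616
  5       210.00       167.3105       836.5524
  6     2,210.00     1,682.5070    10,095.0420
  Σ                  2,600.5613    12,765.8260
P = 2,600.5613; Macaulay duration = 12,765.8260 / 2,600.5613 = 4.90887 years.
Modified duration = D_Mac / (1 + y) = 4.90887 / 1.0465 = 4.69075 years.

4.6908 years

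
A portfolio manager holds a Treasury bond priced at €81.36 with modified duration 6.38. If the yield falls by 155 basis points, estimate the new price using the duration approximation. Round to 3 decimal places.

€89.406

Duration approximation: ΔP/P ≈ -D_mod · Δy = -6.38 × (-0.0155) = +0.098890.
New price ≈ 81.36 × (1 + 0.098890) = 89.4056904.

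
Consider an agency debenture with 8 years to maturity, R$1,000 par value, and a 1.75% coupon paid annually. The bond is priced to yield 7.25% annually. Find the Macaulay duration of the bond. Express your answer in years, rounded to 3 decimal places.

Periodic yield y = 0.0725. Discount each cash flow and weight by its year:
  t   CF        PV=CF/(1+0.0725)^t    t·PV
  1        17.50        16.3170        16.3170
  2        17.50        15.2140        30.4280
  3        17.50        14.1855        42.5566
  4        17.50        13.2266        52.9065
  5        17.50        12.3325        61.6626
  6        17.50        11.4988        68.9931
  7        17.50        10.7215        75.0507
  8     1,017.50       581.2407     4,649.9255
  Σ                    674.7368     4,997.8401
Price P = Σ PV = 674.7368.
Macaulay duration = Σ(t·PV) / P = 4,997.8401 / 674.7368 = 7.40710 years.

7.407 years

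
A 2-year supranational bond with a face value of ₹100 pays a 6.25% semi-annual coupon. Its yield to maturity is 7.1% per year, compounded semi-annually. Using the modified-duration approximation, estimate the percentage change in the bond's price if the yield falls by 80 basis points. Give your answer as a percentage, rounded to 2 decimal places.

Periodic yield y = 0.0355. Modified duration first:
  t   CF        PV=CF/(1+0.0355)^t    t·PV
  1        3.125         3.0179         3.0179
  2        3.125         2.9144         5.8288
  3        3.125         2.8145         8.4435
  4      103.125        89.6940       358.7761
  Σ                     98.4408       376.0663
P = 98.4408; D_Mac = 3.82023 half-year periods = 1.91011 yrs; D_mod = 1.91011/(1+0.0355) = 1.84463 yrs.
ΔP/P ≈ -D_mod · Δy = -1.84463 × (-0.008) = +0.014757 = +1.4757%.

+1.48%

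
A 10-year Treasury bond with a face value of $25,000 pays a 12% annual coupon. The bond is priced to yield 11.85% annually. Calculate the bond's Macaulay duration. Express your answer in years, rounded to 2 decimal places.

Periodic yield y = 0.1185. Discount each cash flow and weight by its year:
  t   CF        PV=CF/(1+0.1185)^t    t·PV
  1     3,000.00     2,682.1636     2,682.1636
  2     3,000.00     2,398.0005     4,796.0011
  3     3,000.00     2,143.9433     6,431.8298
  4     3,000.00     1,916.8022     7,667.2088
  5     3,000.00     1,713.7257     8,568.6286
  6     3,000.00     1,532.1642     9,192.9855
  7     3,000.00     1,369.8384     9,588.8688
  8     3,000.00     1,224.7102     9,797.6819
  9     3,000.00     1,094.9577     9,854.6197
  10   28,000.00     9,136.8848    91,368.8475
  Σ                 25,213.1907   159,948.8353
Price P = Σ PV = 25,213.1907.
Macaulay duration = Σ(t·PV) / P = 159,948.8353 / 25,213.1907 = 6.34386 years.

6.34 years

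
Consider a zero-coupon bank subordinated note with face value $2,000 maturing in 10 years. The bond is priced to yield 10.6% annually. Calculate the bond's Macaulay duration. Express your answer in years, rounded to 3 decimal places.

A zero-coupon bond has a single cash flow at maturity, so its Macaulay duration equals its maturity: 10 years.

10.000 years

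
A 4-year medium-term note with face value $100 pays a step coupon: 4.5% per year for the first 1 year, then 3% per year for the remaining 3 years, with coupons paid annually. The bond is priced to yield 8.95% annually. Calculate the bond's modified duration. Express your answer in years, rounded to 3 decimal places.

Periodic yield y = 0.0895. First find Macaulay duration:
  t   CF        PV=CF/(1+0.0895)^t    t·PV
  1         4.50         4.1303         4.1303
  2         3.00         2.5274         5.0547
  3         3.00         2.3197         6.9592
  4       103.00        73.1018       292.4073
  Σ                     82.0793       308.5516
P = 82.0793; Macaulay duration = 308.5516 / 82.0793 = 3.75919 years.
Modified duration = D_Mac / (1 + y) = 3.75919 / 1.0895 = 3.45038 years.

3.450 years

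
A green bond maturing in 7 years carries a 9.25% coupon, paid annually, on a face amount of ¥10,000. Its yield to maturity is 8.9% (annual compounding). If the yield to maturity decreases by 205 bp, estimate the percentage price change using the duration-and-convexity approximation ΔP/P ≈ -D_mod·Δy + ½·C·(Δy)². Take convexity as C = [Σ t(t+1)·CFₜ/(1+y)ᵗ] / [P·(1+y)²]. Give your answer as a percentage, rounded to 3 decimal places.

+11.000%

With y = 0.089:
  t   CF        PV=CF/(1+0.089)^t    t·PV        t(t+1)·PV
  1       925.00       849.4031       849.4031       1,698.8062
  2       925.00       779.9845     1,559.9690       4,679.9070
  3       925.00       716.2392     2,148.7176       8,594.8705
  4       925.00       657.7036     2,630.8144      13,154.0718
  5       925.00       603.9519     3,019.7594      18,118.5563
  6       925.00       554.5931     3,327.5585      23,292.9098
  7    10,925.00     6,014.8706    42,104.0941     336,832.7526
  Σ                 10,176.7460    55,640.3161     406,371.8743
P = 10,176.7460; D_Mac = 5.46740 yrs; D_mod = 5.02057 yrs; C = 33.67123.
Duration effect: -5.02057 × (-0.0205) = +0.102922
Convexity effect: 0.5 × 33.67123 × (-0.0205)² = +0.0070752
ΔP/P ≈ +0.102922 + 0.0070752 = +0.109997 = +10.9997%.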